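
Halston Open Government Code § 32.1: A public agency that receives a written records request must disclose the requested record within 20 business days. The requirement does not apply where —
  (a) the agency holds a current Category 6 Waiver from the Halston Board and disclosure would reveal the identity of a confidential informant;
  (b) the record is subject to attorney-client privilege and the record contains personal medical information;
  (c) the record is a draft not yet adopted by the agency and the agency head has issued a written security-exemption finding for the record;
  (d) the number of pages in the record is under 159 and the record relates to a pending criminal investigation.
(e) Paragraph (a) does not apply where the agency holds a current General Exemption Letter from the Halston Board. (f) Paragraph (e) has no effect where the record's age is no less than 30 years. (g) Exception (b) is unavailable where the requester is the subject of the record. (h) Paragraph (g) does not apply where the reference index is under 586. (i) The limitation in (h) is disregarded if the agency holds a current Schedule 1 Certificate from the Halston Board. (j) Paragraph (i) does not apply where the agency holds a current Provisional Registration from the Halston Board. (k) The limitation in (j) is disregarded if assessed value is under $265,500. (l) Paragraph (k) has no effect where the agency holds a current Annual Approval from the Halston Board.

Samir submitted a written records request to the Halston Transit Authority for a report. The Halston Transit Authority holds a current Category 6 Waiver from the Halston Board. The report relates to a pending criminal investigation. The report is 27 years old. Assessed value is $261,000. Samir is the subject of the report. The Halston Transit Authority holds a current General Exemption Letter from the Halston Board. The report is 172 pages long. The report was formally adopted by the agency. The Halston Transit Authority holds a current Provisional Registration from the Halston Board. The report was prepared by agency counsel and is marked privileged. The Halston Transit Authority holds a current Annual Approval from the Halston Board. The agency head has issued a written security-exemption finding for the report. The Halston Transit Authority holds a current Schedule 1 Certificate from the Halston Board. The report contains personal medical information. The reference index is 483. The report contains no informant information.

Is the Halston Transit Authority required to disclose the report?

Exception (a) fails — the report contains no informant information.
Exception (b) is satisfied on its face — the report is privileged; the report contains personal medical information. Applying paragraphs (g)–(l): (g) would limit (b) — Samir is the subject of the report — but (h) sets (g) aside: (h) is engaged — the reference index is 483, under the 586 limit. (i) would limit (h) — a current Schedule 1 Certificate is held — but (j) sets (i) aside: (j) operates against (i): a current Provisional Registration is held. (k) is triggered (assessed value is $261,000, under the $265,500 limit), but is itself disapplied by (l): (l) is engaged — a current Annual Approval is held. Exception (b) stands.
Exception (c) fails — the report has been formally adopted.
Exception (d) fails — the number of pages in the record is 172, not under 159.

No — exception (b) applies; the Halston Transit Authority is not required to disclose the report.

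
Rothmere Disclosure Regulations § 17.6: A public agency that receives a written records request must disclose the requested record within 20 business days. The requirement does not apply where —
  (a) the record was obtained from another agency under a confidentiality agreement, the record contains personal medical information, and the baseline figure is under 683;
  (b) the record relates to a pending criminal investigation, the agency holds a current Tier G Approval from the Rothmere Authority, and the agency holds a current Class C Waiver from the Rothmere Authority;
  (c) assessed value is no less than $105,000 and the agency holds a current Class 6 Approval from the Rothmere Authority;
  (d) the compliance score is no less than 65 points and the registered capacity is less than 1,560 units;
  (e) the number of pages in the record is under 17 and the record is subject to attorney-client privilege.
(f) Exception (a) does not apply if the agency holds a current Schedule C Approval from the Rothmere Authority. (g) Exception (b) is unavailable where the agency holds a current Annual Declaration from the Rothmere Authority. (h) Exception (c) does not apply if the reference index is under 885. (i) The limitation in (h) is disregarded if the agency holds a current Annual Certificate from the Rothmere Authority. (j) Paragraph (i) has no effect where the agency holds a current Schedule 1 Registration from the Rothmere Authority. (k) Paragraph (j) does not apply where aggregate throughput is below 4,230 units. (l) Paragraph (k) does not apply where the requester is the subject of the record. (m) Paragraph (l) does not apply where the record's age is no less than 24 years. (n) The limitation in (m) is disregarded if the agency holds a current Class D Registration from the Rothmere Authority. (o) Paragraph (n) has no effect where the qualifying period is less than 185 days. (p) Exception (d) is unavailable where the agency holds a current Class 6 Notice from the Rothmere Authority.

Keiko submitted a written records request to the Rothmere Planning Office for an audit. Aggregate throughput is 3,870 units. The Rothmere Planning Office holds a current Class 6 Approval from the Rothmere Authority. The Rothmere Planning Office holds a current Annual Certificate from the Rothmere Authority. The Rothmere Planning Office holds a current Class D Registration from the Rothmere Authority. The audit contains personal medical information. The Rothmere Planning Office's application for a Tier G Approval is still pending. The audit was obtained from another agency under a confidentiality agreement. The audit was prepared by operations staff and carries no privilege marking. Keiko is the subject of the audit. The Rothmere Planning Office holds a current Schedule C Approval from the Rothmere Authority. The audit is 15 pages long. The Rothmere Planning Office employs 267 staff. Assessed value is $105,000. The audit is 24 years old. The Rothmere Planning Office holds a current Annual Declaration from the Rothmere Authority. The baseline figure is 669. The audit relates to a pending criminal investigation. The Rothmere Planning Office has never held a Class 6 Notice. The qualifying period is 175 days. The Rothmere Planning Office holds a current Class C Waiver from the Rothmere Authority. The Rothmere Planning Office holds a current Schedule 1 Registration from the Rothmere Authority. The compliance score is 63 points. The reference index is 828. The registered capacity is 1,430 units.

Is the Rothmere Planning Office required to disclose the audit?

Exception (a) is satisfied on its face — the audit was obtained under a confidentiality agreement; the audit contains personal medical information; the baseline figure is 669, under the 683 limit. However, paragraph (f) must be considered: (f) operates against (a): a current Schedule C Approval is held. Exception (a) does not apply.
Exception (b) fails — the Tier G Approval is not current.
Exception (c) is satisfied on its face — assessed value is $105,000, meeting the $105,000 threshold; a current Class 6 Approval is held. Under paragraphs (h)–(o): (h) operates (the reference index is 828, under the 885 limit), but is overridden by (i): (i) operates against (h): a current Annual Certificate is held. (j) would limit (i) — a current Schedule 1 Registration is held — but (k) sets (j) aside: (k) operates against (j): aggregate throughput is 3,870 units, below the 4,230 units limit. (l) is triggered (Keiko is the subject of the audit), but is displaced by (m): (m) applies — the record's age is 24 years, meeting the 24 years threshold. (n) is engaged (a current Class D Registration is held), but is overridden by (o): (o) is engaged — the qualifying period is 175 days, less than the 185 days limit. Exception (c) stands.
Exception (d) fails — the compliance score is 63 points, short of 65 points.
Exception (e) requires that the record is subject to attorney-client privilege; but the audit carries no privilege marking, so (e) is unavailable.

No — exception (c) applies; the Rothmere Planning Office is not required to disclose the audit.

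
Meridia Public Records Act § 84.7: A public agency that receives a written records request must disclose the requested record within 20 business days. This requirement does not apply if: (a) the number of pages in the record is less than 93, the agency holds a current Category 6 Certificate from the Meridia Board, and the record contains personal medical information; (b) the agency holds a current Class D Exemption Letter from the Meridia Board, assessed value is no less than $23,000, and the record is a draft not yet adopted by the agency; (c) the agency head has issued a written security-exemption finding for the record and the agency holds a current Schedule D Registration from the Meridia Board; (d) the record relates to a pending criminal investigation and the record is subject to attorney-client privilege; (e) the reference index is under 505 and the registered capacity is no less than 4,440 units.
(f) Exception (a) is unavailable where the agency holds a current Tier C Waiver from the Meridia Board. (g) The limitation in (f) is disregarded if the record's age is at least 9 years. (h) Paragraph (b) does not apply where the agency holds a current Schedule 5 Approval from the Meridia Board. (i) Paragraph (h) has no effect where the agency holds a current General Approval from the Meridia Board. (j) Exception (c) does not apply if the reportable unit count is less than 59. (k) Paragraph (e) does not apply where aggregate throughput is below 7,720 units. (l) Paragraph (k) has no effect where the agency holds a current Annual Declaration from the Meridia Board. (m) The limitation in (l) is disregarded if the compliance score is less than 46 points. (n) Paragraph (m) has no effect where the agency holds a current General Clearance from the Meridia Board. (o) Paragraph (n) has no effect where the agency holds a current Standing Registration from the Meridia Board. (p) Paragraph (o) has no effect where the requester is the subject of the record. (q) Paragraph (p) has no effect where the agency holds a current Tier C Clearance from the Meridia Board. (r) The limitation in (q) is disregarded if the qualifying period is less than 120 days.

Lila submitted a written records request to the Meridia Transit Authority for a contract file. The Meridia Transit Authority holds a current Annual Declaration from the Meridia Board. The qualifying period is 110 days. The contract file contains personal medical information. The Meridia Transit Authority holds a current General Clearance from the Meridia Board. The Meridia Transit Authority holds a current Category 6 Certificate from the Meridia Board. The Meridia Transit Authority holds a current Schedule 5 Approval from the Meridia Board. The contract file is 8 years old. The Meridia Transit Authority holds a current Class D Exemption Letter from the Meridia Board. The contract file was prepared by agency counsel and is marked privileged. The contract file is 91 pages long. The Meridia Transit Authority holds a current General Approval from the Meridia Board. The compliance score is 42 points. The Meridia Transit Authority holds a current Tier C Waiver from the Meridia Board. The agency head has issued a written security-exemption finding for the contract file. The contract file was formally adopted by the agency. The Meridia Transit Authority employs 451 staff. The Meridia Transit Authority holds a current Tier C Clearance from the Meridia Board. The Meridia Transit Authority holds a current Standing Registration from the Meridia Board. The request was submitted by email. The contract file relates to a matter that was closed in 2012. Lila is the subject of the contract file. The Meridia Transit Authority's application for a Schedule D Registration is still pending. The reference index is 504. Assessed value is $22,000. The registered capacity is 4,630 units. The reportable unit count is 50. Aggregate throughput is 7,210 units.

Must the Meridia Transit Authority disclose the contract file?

Exception (a) is satisfied on its face — the number of pages in the record is 91, less than the 93 limit; a current Category 6 Certificate is held; the contract file contains personal medical information. Turning to paragraphs (f)–(g): (f) is engaged — a current Tier C Waiver is held. (g) is inapplicable (the record's age is 8 years, short of 9 years), so (f) stands. So (a) is unavailable.
Exception (b) does not apply: assessed value is $22,000, short of $23,000.
Exception (c) requires that the agency holds a current Schedule D Registration from the Meridia Board; but the Schedule D Registration is not current, so (c) is unavailable.
Exception (d) fails — the contract file relates to a closed matter.
Exception (e)'s conditions are all satisfied: the reference index is 504, under the 505 limit; the registered capacity is 4,630 units, meeting the 4,440 units threshold. Applying paragraphs (k)–(r): (k) would limit (e) — aggregate throughput is 7,210 units, below the 7,720 units limit — but (l) sets (k) aside: (l) operates against (k): a current Annual Declaration is held. (m) applies (the compliance score is 42 points, less than the 46 points limit), but is itself disapplied by (n): (n) applies — a current General Clearance is held. (o) is triggered (a current Standing Registration is held), but is itself disapplied by (p): (p) operates against (o): Lila is the subject of the contract file. (q) is triggered (a current Tier C Clearance is held), but is overridden by (r): (r) applies — the qualifying period is 110 days, less than the 120 days limit. (e) remains available.

No — exception (e) applies; the Meridia Transit Authority is not required to disclose the contract file.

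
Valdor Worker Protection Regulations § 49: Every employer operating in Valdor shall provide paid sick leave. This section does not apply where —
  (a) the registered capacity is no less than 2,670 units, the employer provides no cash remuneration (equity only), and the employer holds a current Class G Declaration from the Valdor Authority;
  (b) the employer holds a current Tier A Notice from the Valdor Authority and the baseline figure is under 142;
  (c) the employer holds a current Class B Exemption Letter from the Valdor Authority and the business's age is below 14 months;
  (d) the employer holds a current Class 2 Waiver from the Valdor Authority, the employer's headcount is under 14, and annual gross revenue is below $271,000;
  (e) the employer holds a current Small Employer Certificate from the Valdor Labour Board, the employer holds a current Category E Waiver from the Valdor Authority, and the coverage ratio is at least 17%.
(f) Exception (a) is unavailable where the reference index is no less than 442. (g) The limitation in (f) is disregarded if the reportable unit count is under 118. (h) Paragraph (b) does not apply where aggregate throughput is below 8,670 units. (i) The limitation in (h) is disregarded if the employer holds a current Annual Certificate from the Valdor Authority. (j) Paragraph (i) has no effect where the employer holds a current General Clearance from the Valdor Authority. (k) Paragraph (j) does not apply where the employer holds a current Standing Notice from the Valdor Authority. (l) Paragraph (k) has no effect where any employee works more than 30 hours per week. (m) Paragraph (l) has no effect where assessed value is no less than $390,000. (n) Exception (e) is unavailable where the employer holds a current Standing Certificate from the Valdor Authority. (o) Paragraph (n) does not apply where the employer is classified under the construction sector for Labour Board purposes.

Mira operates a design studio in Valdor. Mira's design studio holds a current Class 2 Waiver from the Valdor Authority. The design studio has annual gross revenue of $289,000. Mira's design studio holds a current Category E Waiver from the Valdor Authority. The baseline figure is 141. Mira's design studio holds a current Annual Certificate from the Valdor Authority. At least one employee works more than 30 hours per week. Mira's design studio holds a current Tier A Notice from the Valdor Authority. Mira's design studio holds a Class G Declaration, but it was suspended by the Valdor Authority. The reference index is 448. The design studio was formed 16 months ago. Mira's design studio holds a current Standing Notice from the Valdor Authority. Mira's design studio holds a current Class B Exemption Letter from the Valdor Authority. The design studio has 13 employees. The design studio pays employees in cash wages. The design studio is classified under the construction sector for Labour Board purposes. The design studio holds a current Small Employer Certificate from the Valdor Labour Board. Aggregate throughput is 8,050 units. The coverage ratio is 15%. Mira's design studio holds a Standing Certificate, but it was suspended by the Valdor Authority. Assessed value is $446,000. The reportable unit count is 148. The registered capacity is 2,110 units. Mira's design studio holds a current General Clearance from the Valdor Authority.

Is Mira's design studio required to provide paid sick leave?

No — exception (b) applies; Mira's design studio is not required to provide paid sick leave.

Exception (a) requires that the registered capacity is no less than 2,670 units; but the registered capacity is 2,110 units, short of 2,670 units, so (a) is unavailable.
Exception (b)'s conditions are all satisfied: a current Tier A Notice is held; the baseline figure is 141, under the 142 limit. Considering the limiting provisions: (h) is engaged (aggregate throughput is 8,050 units, below the 8,670 units limit), but is overridden by (i): (i) operates against (h): a current Annual Certificate is held. (j) would limit (i) — a current General Clearance is held — but (k) sets (j) aside: (k) is triggered — a current Standing Notice is held. (l) would limit (k) — at least one employee exceeds 30 hours/week — but (m) sets (l) aside: (m) operates against (l): assessed value is $446,000, meeting the $390,000 threshold. (b) remains available.
Exception (c) fails — the business's age is 16 months, not below 14 months.
Exception (d) requires that annual gross revenue is below $271,000; but annual gross revenue is $289,000, not below $271,000, so (d) is unavailable.
Exception (e) does not apply: the coverage ratio is 15%, short of 17%.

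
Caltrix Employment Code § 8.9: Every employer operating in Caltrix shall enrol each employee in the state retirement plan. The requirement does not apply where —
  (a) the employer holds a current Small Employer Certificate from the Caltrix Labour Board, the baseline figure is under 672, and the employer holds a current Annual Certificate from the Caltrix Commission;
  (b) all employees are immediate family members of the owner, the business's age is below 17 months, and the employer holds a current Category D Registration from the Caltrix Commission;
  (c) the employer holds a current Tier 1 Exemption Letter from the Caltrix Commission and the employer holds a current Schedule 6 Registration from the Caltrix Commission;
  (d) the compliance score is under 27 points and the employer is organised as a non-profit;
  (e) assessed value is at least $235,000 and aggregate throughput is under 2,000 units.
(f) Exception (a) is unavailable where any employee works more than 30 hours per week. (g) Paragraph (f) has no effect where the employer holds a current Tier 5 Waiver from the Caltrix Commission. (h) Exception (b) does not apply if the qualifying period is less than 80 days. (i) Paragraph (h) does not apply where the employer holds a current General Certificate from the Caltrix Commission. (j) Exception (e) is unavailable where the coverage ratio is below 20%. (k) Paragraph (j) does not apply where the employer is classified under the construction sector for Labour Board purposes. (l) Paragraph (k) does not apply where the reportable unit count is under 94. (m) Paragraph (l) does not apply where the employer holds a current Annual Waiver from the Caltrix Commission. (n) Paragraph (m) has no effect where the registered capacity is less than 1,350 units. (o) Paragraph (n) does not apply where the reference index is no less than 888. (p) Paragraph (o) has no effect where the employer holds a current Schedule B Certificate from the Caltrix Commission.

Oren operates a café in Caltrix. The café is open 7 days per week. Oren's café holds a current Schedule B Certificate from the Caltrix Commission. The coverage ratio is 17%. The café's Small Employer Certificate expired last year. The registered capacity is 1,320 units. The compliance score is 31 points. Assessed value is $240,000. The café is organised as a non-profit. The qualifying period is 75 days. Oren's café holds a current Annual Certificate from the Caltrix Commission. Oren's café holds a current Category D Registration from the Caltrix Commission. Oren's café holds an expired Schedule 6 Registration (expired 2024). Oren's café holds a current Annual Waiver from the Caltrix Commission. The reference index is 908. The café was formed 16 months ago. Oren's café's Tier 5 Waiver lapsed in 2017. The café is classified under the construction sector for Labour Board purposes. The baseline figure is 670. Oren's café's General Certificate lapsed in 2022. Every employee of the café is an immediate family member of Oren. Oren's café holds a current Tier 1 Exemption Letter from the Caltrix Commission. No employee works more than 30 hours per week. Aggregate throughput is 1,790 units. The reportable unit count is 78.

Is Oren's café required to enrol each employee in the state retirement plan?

Exception (a) does not apply: the Small Employer Certificate has expired.
Exception (b): every employee is an immediate family member; the business's age is 16 months, below the 17 months limit; a current Category D Registration is held — every condition holds. However, paragraphs (h)–(i) must be considered: (h) operates against (b): the qualifying period is 75 days, less than the 80 days limit. (i) does not operate here (the General Certificate is not current), so (h) stands. Exception (b) does not apply.
Exception (c) does not apply: no current Schedule 6 Registration is held.
Exception (d) fails — the compliance score is 31 points, not under 27 points.
Exception (e): assessed value is $240,000, meeting the $235,000 threshold; aggregate throughput is 1,790 units, under the 2,000 units limit — every condition holds. However, paragraphs (j)–(p) must be considered: (j) operates against (e): the coverage ratio is 17%, below the 20% limit. (k) would limit (j) — the café is classified under the construction sector — but (l) sets (k) aside: (l) operates against (k): the reportable unit count is 78, under the 94 limit. (m) applies (a current Annual Waiver is held), but is itself disapplied by (n): (n) operates against (m): the registered capacity is 1,320 units, less than the 1,350 units limit. (o) applies (the reference index is 908, meeting the 888 threshold), but is itself disapplied by (p): (p) operates — a current Schedule B Certificate is held. (e) is therefore removed.
No exception displaces § 8.9.

Yes — Oren's café must enrol each employee in the state retirement plan.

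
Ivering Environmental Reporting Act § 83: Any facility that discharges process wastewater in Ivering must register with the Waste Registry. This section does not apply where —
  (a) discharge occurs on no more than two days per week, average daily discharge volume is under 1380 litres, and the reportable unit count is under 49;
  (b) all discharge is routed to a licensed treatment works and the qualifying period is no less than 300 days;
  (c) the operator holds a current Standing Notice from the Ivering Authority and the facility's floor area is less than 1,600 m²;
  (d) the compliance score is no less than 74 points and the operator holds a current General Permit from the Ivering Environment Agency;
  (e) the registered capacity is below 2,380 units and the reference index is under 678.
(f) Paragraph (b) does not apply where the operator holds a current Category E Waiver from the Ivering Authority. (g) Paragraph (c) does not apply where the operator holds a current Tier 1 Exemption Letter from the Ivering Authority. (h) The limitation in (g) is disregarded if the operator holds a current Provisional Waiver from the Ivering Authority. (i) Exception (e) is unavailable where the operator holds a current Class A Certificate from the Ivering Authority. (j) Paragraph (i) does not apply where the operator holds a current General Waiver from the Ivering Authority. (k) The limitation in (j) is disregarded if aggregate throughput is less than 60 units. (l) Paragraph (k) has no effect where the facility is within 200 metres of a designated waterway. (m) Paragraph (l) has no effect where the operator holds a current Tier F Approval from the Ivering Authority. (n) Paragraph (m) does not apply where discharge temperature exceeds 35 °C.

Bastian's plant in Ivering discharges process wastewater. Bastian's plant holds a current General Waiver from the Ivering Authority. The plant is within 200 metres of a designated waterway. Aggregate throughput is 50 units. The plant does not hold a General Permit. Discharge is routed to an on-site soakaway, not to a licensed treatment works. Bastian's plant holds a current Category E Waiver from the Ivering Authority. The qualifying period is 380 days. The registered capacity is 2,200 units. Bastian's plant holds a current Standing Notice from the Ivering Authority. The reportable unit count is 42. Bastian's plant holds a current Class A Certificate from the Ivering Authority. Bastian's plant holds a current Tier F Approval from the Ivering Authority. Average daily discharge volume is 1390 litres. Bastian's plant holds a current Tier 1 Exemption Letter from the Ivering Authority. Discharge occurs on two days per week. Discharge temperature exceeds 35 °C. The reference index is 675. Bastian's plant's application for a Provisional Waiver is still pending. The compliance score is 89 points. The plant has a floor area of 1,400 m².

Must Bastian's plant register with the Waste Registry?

No — exception (e) applies; Bastian's plant is not required to register with the Waste Registry.

Exception (a) requires that average daily discharge volume is under 1380 litres; but average daily discharge volume is 1390 litres, not under 1380 litres, so (a) is unavailable.
Exception (b) fails — discharge is not routed to a licensed treatment works.
Exception (c): a current Standing Notice is held; the facility's floor area is 1,400 m², less than the 1,600 m² limit — every condition holds. However, paragraphs (g)–(h) must be considered: (g) applies — a current Tier 1 Exemption Letter is held. (h) does not operate here (no current Provisional Waiver is held), so (g) stands. (c) is therefore removed.
Exception (d) requires that the operator holds a current General Permit from the Ivering Environment Agency; but no General Permit is held, so (d) is unavailable.
Exception (e) is satisfied on its face — the registered capacity is 2,200 units, below the 2,380 units limit; the reference index is 675, under the 678 limit. Under paragraphs (i)–(n): (i) applies (a current Class A Certificate is held), but is itself disapplied by (j): (j) operates against (i): a current General Waiver is held. (k) applies (aggregate throughput is 50 units, less than the 60 units limit), but is itself disapplied by (l): (l) operates against (k): the plant is within 200 m of a designated waterway. (m) is engaged (a current Tier F Approval is held), but is itself disapplied by (n): (n) operates against (m): discharge temperature exceeds 35 °C. So (e) applies.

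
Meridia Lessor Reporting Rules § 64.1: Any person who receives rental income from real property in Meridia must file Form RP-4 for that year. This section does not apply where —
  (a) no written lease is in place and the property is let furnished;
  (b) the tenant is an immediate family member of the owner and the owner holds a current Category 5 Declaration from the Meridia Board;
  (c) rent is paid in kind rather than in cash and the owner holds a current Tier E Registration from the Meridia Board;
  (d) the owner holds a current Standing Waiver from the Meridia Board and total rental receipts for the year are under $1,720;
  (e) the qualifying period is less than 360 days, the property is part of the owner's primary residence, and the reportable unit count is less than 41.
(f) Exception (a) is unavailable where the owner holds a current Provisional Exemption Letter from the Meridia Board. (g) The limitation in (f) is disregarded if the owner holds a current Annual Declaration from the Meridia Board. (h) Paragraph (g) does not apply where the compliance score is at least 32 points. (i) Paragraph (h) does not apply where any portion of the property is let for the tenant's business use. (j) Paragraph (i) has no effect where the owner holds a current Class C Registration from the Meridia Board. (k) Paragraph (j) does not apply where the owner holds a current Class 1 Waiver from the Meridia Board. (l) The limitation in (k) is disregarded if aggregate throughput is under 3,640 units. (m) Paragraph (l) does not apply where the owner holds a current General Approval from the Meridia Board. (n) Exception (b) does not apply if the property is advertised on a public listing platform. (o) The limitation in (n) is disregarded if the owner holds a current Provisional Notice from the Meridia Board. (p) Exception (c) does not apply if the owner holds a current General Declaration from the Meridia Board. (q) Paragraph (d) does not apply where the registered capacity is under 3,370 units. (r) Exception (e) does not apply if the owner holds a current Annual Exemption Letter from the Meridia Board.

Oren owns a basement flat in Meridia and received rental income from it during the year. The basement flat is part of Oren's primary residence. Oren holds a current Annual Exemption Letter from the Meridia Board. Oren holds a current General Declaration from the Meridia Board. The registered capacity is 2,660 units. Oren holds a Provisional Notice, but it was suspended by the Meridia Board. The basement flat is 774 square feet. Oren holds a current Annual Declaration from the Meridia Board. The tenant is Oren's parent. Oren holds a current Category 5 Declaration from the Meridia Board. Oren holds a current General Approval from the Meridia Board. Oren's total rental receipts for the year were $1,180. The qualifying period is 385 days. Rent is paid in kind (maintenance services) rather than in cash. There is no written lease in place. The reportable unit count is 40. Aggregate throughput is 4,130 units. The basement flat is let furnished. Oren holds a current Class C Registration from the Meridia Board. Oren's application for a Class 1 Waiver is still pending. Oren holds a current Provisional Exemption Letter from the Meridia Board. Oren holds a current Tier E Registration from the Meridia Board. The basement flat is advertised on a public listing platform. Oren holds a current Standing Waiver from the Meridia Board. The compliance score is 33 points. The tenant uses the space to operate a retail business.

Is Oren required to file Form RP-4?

Exception (a): there is no written lease; the property is let furnished — every condition holds. But applying paragraphs (f)–(m): (f) operates against (a): a current Provisional Exemption Letter is held. (g) would limit (f) — a current Annual Declaration is held — but (h) sets (g) aside: (h) operates against (g): the compliance score is 33 points, meeting the 32 points threshold. (i) would limit (h) — the space is let for business use — but (j) sets (i) aside: (j) is triggered — a current Class C Registration is held. (k) is not triggered (no current Class 1 Waiver is held), so (j) stands. Exception (a) does not apply.
Exception (b): the tenant is an immediate family member; a current Category 5 Declaration is held — every condition holds. However, paragraphs (n)–(o) must be considered: (n) applies — the property is publicly advertised. (o), which would lift (n), is not triggered — there is no Provisional Notice in force. Exception (b) does not apply.
Exception (c) is satisfied on its face — rent is paid in kind; a current Tier E Registration is held. Turning to paragraph (p): (p) is engaged — a current General Declaration is held. So (c) is unavailable.
Exception (d) is satisfied on its face — a current Standing Waiver is held; total rental receipts for the year are $1,180, under the $1,720 limit. But applying paragraph (q): (q) operates against (d): the registered capacity is 2,660 units, under the 3,370 units limit. Exception (d) does not apply.
Exception (e) requires that the qualifying period is less than 360 days; but the qualifying period is 385 days, not less than 360 days, so (e) is unavailable.
No exception is made out. Oren falls within the general rule.

Yes — Oren must file Form RP-4.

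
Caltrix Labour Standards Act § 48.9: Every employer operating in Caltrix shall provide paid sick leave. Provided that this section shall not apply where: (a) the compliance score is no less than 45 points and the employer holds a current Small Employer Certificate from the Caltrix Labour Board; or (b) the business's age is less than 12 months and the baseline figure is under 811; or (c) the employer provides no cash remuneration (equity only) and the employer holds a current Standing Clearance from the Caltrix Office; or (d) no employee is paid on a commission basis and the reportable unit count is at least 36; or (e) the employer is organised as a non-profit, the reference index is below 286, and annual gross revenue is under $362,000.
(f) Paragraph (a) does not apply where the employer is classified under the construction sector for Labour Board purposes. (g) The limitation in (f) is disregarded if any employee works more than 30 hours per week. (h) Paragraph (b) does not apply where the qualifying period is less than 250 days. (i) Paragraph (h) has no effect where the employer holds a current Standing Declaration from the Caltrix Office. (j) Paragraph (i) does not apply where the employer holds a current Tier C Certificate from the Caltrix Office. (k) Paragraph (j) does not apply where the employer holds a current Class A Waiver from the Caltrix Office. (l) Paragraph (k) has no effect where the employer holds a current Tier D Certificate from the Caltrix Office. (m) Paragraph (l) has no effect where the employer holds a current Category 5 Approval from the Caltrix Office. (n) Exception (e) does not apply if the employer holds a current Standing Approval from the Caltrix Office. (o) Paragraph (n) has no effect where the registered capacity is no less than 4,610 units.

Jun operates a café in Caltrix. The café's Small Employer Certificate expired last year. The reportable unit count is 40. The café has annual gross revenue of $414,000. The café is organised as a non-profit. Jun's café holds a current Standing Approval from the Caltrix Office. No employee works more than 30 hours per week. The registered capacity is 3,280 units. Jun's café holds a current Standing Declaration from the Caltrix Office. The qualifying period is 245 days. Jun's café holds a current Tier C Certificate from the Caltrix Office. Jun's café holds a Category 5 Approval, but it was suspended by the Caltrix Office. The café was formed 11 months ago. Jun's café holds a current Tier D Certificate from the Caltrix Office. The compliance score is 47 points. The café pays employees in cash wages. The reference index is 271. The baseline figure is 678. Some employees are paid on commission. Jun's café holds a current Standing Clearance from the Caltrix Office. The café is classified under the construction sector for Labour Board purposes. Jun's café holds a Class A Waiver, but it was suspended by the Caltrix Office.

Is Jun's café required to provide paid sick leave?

Exception (a) does not apply: the Small Employer Certificate has expired.
Exception (b)'s conditions are all satisfied: the business's age is 11 months, less than the 12 months limit; the baseline figure is 678, under the 811 limit. But: (h) operates against (b): the qualifying period is 245 days, less than the 250 days limit. (i) would limit (h) — a current Standing Declaration is held — but (j) sets (i) aside: (j) is triggered — a current Tier C Certificate is held. (k) is not triggered (no current Class A Waiver is held), so (j) stands. Exception (b) does not apply.
Exception (c) fails — employees are paid cash wages.
Exception (d) fails — some employees are paid on commission.
Exception (e) fails — annual gross revenue is $414,000, not under $362,000.
None of the exceptions is available; § 48.9 applies in full.

Yes — Jun's café must provide paid sick leave.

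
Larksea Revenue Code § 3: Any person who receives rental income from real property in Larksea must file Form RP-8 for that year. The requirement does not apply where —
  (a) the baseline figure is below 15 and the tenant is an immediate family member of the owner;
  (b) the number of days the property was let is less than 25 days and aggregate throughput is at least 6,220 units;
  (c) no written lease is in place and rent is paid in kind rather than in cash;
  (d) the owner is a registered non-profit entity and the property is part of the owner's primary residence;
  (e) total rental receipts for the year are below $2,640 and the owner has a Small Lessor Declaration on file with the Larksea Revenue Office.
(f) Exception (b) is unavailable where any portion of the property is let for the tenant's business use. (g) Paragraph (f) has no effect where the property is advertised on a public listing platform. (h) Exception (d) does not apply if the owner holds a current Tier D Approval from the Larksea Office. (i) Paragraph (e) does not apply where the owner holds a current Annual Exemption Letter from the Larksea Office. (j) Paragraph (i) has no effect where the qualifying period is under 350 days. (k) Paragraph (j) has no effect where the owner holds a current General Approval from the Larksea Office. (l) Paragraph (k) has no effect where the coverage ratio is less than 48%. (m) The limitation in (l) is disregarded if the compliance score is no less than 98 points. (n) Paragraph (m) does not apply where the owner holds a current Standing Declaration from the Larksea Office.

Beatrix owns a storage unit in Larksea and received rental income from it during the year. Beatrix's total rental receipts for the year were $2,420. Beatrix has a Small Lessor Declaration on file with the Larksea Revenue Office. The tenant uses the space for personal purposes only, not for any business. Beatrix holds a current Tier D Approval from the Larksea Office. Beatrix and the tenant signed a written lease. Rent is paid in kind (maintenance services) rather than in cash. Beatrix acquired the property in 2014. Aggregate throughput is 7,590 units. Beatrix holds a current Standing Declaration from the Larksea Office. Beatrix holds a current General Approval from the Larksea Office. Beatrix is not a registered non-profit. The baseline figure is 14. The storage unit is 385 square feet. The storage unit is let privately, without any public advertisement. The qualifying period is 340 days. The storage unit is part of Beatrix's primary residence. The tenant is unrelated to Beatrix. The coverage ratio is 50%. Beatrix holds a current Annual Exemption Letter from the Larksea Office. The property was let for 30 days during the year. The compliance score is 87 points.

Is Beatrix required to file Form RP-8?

Yes — Beatrix must file Form RP-8.

Exception (a) does not apply: the tenant is unrelated to the owner.
Exception (b) fails — the number of days the property was let is 30 days, not less than 25 days.
Exception (c) does not apply: a written lease is in place.
Exception (d) fails — Beatrix is not a registered non-profit.
All of (e)'s requirements are met (total rental receipts for the year are $2,420, below the $2,640 limit; a Small Lessor Declaration is on file). But: (i) operates against (e): a current Annual Exemption Letter is held. (j) would limit (i) — the qualifying period is 340 days, under the 350 days limit — but (k) sets (j) aside: (k) operates against (j): a current General Approval is held. (l), which would lift (k), does not operate here — the coverage ratio is 50%, not less than 48%. Exception (e) does not apply.
Every exception is unavailable, so the rule governs.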